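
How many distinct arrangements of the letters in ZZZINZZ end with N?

6

Fix N in the last position and arrange the remaining 6 letters.
Those 6 letters have Z appearing 5 times, giving (6)!/(5!) = 6.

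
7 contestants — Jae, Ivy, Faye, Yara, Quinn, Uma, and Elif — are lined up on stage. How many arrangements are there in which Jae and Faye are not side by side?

There are 7! = 5040 arrangements in all. If Jae and Faye are adjacent, merging them into one block gives 2·(6)! = 1440 arrangements.
Complementary counting: 5040 − 1440 = 3600.

3600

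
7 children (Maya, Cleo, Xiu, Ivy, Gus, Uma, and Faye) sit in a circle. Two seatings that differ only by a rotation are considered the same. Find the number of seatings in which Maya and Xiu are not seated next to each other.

480

All circular seatings of 7 people number (6)! = 720.
Those with Maya next to Xiu: fuse the pair into one unit and seat 6 units around a circle — 2·(5)! = 240.
Subtracting, 720 − 240 = 480.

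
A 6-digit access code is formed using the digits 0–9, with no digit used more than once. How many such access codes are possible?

With no repetition, fill the 6 digits in order: 10 choices, then 9, down to 5.
That product is 10 × 9 × 8 × 7 × 6 × 5 = 151200.

151200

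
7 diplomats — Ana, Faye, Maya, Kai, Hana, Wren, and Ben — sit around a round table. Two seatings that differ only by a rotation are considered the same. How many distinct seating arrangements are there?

720

Around a circle, 7 distinct people have 7!/7 = (6)! = 720 rotationally distinct seatings.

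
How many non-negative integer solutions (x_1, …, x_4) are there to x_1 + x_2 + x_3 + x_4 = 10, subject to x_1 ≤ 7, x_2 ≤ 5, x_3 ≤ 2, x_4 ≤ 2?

44

Without the upper bounds there are C(13,3) = 286 ways to split 10 among 4 variables.
Subtract solutions that violate a single cap (substitute x_i' = x_i − (cap_i+1)): x_1 ≥ 8 gives C(5,3) = 10; x_2 ≥ 6 gives C(7,3) = 35; x_3 ≥ 3 gives C(10,3) = 120; x_4 ≥ 3 gives C(10,3) = 120. Together 285.
Add back pairs where two caps are both exceeded: 0 + 0 + 0 + 4 + 4 + 35 = 43.
By inclusion–exclusion the count is 286 − 285 + 43 = 44.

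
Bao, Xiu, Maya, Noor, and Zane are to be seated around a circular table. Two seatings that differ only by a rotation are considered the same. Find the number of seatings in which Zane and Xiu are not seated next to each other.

Without the restriction there are (4)! = 24 seatings.
Those with Zane next to Xiu: fuse the pair into one unit and seat 4 units around a circle — 2·(3)! = 12.
Subtracting, 24 − 12 = 12.

12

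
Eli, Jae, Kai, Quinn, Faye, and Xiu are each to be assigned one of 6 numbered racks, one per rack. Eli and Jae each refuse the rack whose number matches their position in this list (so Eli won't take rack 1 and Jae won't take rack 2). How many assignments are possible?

Let Aᵢ (for i ∈ {1, 2}) be the placements that put person i in their forbidden rack. Any j of these fix j positions, leaving (6−j)! ways to fill the rest, and there are C(2,j) ways to pick which j.
By inclusion–exclusion, the number of valid placements is Σ_{j=0}^{2} (−1)^j C(2,j)·(6−j)!.
Computing: 720 − 240 + 24 = 504.

504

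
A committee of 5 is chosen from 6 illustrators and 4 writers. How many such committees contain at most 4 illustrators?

Split by how many illustrators are chosen (0 through 4).
Sum: C(6,0)·C(4,5) + C(6,1)·C(4,4) + C(6,2)·C(4,3) + C(6,3)·C(4,2) + C(6,4)·C(4,1) = 0 + 6 + 60 + 120 + 60 = 246.

246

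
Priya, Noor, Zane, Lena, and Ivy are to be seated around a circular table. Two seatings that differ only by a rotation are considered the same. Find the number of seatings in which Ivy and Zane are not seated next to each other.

12

Without the restriction there are (4)! = 24 seatings.
Seatings with Ivy beside Zane: treat them as a block with 2 internal orders, giving 2 × (3)! = 12.
Subtracting, 24 − 12 = 12.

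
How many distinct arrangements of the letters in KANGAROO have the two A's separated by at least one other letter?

7560

There are 8!/(2!·2!) = 10080 arrangements of KANGAROO in total.
If the two A's are adjacent, glue them into one block, leaving 7 items to arrange: (7)!/(2!) = 2520 ways.
Subtracting, 10080 − 2520 = 7560 arrangements keep the A's apart.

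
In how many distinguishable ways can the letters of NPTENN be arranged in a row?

120

Letter multiplicities in NPTENN: E×1, N×3, P×1, T×1.
So there are 6! / (3!) = 120 distinguishable arrangements.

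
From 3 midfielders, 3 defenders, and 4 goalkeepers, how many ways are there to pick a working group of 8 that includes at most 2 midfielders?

24

Split by how many midfielders are chosen (0 through 2).
Sum: C(3,0)·C(7,8) + C(3,1)·C(7,7) + C(3,2)·C(7,6) = 0 + 3 + 21 = 24.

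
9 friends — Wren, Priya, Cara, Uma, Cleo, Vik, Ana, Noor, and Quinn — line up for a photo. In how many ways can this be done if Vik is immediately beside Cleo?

80640

Treat {Vik, Cleo} as a single unit. There are 8 units to order, and the pair itself can be ordered 2 ways.
So the count is 2·(8)! = 80640.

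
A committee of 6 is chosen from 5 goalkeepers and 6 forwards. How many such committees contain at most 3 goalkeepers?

381

Split by how many goalkeepers are chosen (0 through 3).
Sum: C(5,0)·C(6,6) + C(5,1)·C(6,5) + C(5,2)·C(6,4) + C(5,3)·C(6,3) = 1 + 30 + 150 + 200 = 381.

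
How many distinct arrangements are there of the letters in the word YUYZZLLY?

1680

YUYZZLLY has 8 letters with L appearing twice, Y appearing 3 times, and Z appearing twice.
So there are 8! / (3!·2!·2!) = 1680 distinguishable arrangements.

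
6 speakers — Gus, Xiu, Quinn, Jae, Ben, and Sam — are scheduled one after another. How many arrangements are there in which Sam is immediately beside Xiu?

240

Treat {Sam, Xiu} as a single unit. There are 5 units to order, and the pair itself can be ordered 2 ways.
That gives 2 × 5! = 2 × 120 = 240.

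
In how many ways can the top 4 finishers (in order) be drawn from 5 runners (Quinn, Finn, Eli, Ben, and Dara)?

This is an ordered selection of 4 from 5: P(5,4).
That gives 5 × 4 × 3 × 2 = 120.

120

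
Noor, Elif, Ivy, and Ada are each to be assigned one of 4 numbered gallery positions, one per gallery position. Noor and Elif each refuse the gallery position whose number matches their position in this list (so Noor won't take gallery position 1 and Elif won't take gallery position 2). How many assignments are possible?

Let Aᵢ (for i ∈ {1, 2}) be the placements that put person i in their forbidden gallery position. Any j of these fix j positions, leaving (4−j)! ways to fill the rest, and there are C(2,j) ways to pick which j.
By inclusion–exclusion, the number of valid placements is Σ_{j=0}^{2} (−1)^j C(2,j)·(4−j)!.
Computing: 24 − 12 + 2 = 14.

14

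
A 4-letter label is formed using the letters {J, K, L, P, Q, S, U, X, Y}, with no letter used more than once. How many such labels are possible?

This is a permutation of 4 out of 9: P(9,4) = 9!/5!.
That product is 9 × 8 × 7 × 6 = 3024.

3024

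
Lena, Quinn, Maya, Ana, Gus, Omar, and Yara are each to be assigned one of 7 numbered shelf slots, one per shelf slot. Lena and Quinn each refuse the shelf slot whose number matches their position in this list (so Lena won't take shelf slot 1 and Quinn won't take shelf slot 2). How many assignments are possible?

3720

Let Aᵢ (for i ∈ {1, 2}) be the placements that put person i in their forbidden shelf slot. Any j of these fix j positions, leaving (7−j)! ways to fill the rest, and there are C(2,j) ways to pick which j.
By inclusion–exclusion, the number of valid placements is Σ_{j=0}^{2} (−1)^j C(2,j)·(7−j)!.
Computing: 5040 − 1440 + 120 = 3720.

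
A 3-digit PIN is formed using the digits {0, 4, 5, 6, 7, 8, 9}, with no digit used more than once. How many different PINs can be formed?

210

This is a permutation of 3 out of 7: P(7,3) = 7!/4!.
That product is 7 × 6 × 5 = 210.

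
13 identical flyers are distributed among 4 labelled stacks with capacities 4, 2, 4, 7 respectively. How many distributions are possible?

Without the upper bounds there are C(16,3) = 560 ways to split 13 among 4 stacks.
Subtract solutions that violate a single cap (substitute x_i' = x_i − (cap_i+1)): x_1 ≥ 5 gives C(11,3) = 165; x_2 ≥ 3 gives C(13,3) = 286; x_3 ≥ 5 gives C(11,3) = 165; x_4 ≥ 8 gives C(8,3) = 56. Together 672.
Add back pairs where two caps are both exceeded: 56 + 20 + 1 + 56 + 10 + 1 = 144.
Subtract triples: 1 + 0 + 0 + 0 = 1.
By inclusion–exclusion the count is 560 − 672 + 144 − 1 = 31.

31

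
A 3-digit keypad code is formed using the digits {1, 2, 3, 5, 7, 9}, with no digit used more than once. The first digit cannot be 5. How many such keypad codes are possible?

100

The first digit has 6−1 = 5 choices (anything except 5).
The remaining 2 digits are filled from the other 5 symbols without repetition: 5 × 4 = 20.
Total: 5 × 20 = 100.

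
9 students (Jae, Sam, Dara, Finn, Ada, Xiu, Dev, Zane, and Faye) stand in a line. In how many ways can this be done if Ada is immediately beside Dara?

Place the 7 others and the Ada-Dara pair as 8 objects in a line; the pair has 2 internal arrangements.
That gives 2 × 8! = 2 × 40320 = 80640.

80640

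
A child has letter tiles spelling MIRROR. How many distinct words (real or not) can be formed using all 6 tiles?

120

MIRROR has 6 letters with R appearing 3 times.
Dividing 6! = 720 by 3! = 6 for the repeated letters gives 120.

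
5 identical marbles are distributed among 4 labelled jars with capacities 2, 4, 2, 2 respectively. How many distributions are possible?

25

Without the upper bounds there are C(8,3) = 56 ways to split 5 among 4 jars.
Subtract solutions that violate a single cap (substitute x_i' = x_i − (cap_i+1)): x_1 ≥ 3 gives C(5,3) = 10; x_2 ≥ 5 gives C(3,3) = 1; x_3 ≥ 3 gives C(5,3) = 10; x_4 ≥ 3 gives C(5,3) = 10. Together 31.
No two caps can be exceeded simultaneously, so the pair terms are all 0.
By inclusion–exclusion the count is 56 − 31 + 0 = 25.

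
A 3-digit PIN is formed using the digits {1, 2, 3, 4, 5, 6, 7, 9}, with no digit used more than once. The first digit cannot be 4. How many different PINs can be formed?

294

The first digit has 8−1 = 7 choices (anything except 4).
The remaining 2 digits are filled from the other 7 symbols without repetition: 7 × 6 = 42.
Total: 7 × 42 = 294.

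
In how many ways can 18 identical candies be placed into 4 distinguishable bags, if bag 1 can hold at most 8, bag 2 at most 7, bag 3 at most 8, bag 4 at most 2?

85

Ignoring the caps, the number of non-negative solutions to x_1+…+x_4 = 18 is C(21,3) = 1330.
Subtract solutions that violate a single cap (substitute x_i' = x_i − (cap_i+1)): x_1 ≥ 9 gives C(12,3) = 220; x_2 ≥ 8 gives C(13,3) = 286; x_3 ≥ 9 gives C(12,3) = 220; x_4 ≥ 3 gives C(18,3) = 816. Together 1542.
Add back pairs where two caps are both exceeded: 4 + 1 + 84 + 4 + 120 + 84 = 297.
By inclusion–exclusion the count is 1330 − 1542 + 297 = 85.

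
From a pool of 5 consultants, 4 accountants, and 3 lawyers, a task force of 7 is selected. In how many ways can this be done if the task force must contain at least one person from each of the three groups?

747

Unrestricted: C(12,7) = 792 ways to pick any 7 of the 12.
Subtract selections that omit an entire group: no consultants → C(7,7) = 1; no accountants → C(8,7) = 8; no lawyers → C(9,7) = 36.
Add back selections omitting two groups (i.e. drawn from a single group): C(5,7) + C(4,7) + C(3,7) = 0.
By inclusion–exclusion: 792 − 45 + 0 = 747.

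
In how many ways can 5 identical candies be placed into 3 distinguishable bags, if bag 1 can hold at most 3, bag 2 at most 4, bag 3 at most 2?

Ignoring the caps, the number of non-negative solutions to x_1+…+x_3 = 5 is C(7,2) = 21.
Subtract solutions that violate a single cap (substitute x_i' = x_i − (cap_i+1)): x_1 ≥ 4 gives C(3,2) = 3; x_2 ≥ 5 gives C(2,2) = 1; x_3 ≥ 3 gives C(4,2) = 6. Together 10.
No two caps can be exceeded simultaneously, so the pair terms are all 0.
By inclusion–exclusion the count is 21 − 10 + 0 = 11.

11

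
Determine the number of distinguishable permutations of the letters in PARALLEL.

3360

PARALLEL has 8 letters with A appearing twice and L appearing 3 times.
So there are 8! / (3!·2!) = 3360 distinguishable arrangements.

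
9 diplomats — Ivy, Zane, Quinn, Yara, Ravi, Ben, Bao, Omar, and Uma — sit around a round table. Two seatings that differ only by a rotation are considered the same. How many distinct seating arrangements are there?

Fix one person's seat to break rotational symmetry; the remaining 8 people can be arranged in (8)! = 40320 ways.

40320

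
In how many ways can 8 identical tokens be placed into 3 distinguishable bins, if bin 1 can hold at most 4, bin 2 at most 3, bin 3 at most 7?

By stars and bars, unrestricted non-negative solutions to x_1+…+x_3 = 8 number C(8+2,2) = 45.
Subtract solutions that violate a single cap (substitute x_i' = x_i − (cap_i+1)): x_1 ≥ 5 gives C(5,2) = 10; x_2 ≥ 4 gives C(6,2) = 15; x_3 ≥ 8 gives C(2,2) = 1. Together 26.
No two caps can be exceeded simultaneously, so the pair terms are all 0.
By inclusion–exclusion the count is 45 − 26 + 0 = 19.

19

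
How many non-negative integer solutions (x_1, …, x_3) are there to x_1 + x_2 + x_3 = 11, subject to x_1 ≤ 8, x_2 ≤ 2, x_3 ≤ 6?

By stars and bars, unrestricted non-negative solutions to x_1+…+x_3 = 11 number C(11+2,2) = 78.
Subtract solutions that violate a single cap (substitute x_i' = x_i − (cap_i+1)): x_1 ≥ 9 gives C(4,2) = 6; x_2 ≥ 3 gives C(10,2) = 45; x_3 ≥ 7 gives C(6,2) = 15. Together 66.
Add back pairs where two caps are both exceeded: 0 + 0 + 3 = 3.
By inclusion–exclusion the count is 78 − 66 + 3 = 15.

15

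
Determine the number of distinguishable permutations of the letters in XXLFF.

30

Letter multiplicities in XXLFF: F×2, L×1, X×2.
The number of distinct arrangements is 5!/(2!·2!) = 120/4 = 30.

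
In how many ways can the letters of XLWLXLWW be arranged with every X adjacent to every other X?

140

Treat the 2 copies of X as a single block. The multiset to arrange is then {XX, L, L, L, W, W, W}, 7 items in all.
That gives (7)!/(3!·3!) = 140 arrangements.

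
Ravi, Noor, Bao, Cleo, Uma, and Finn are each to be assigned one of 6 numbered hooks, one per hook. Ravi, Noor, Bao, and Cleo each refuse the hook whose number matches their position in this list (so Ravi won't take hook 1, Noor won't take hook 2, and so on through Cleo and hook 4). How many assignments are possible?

Let Aᵢ (for 1 ≤ i ≤ 4) be the placements that put person i in their forbidden hook. Any j of these fix j positions, leaving (6−j)! ways to fill the rest, and there are C(4,j) ways to pick which j.
By inclusion–exclusion, the number of valid placements is Σ_{j=0}^{4} (−1)^j C(4,j)·(6−j)!.
Computing: 720 − 480 + 144 − 24 + 2 = 362.

362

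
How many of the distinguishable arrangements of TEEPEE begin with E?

Fix E in the first position and arrange the remaining 5 letters.
Those 5 letters have E appearing 3 times, giving (5)!/(3!) = 20.

20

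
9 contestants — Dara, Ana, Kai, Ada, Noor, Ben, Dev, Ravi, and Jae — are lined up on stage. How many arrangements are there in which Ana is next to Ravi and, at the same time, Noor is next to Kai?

Treat {Ana,Ravi} as one block (2 orders) and {Noor,Kai} as another (2 orders).
That leaves 7 units to arrange: 2 × 2 × 7! = 4 × 5040 = 20160.

20160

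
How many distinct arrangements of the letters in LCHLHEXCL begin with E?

Fix E in the first position and arrange the remaining 8 letters.
Those 8 letters have C appearing twice, H appearing twice, and L appearing 3 times, giving (8)!/(3!·2!·2!) = 1680.

1680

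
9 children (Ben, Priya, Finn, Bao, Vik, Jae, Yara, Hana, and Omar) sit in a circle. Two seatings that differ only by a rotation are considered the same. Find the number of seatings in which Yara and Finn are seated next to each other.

Glue Yara and Finn into a block (2 internal orders). Seating 8 units around a circle gives (7)! arrangements.
So 2 × (7)! = 2 × 5040 = 10080.

10080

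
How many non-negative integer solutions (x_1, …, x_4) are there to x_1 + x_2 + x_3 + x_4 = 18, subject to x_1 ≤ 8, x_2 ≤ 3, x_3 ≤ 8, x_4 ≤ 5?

Ignoring the caps, the number of non-negative solutions to x_1+…+x_4 = 18 is C(21,3) = 1330.
Subtract solutions that violate a single cap (substitute x_i' = x_i − (cap_i+1)): x_1 ≥ 9 gives C(12,3) = 220; x_2 ≥ 4 gives C(17,3) = 680; x_3 ≥ 9 gives C(12,3) = 220; x_4 ≥ 6 gives C(15,3) = 455. Together 1575.
Add back pairs where two caps are both exceeded: 56 + 1 + 20 + 56 + 165 + 20 = 318.
By inclusion–exclusion the count is 1330 − 1575 + 318 = 73.

73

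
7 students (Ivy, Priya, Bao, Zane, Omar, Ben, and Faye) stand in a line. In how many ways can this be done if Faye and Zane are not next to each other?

3600

Of the 7! = 5040 arrangements, those with Faye and Zane adjacent number 2 × 6! = 1440 (treat the pair as a block with 2 internal orders).
Complementary counting: 5040 − 1440 = 3600.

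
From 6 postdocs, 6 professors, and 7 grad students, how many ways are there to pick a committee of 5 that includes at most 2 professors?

9867

Split by how many professors are chosen (0 through 2).
Sum: C(6,0)·C(13,5) + C(6,1)·C(13,4) + C(6,2)·C(13,3) = 1287 + 4290 + 4290 = 9867.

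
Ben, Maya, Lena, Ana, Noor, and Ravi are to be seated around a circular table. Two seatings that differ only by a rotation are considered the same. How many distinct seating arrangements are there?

120

Fix one person's seat to break rotational symmetry; the remaining 5 people can be arranged in (5)! = 120 ways.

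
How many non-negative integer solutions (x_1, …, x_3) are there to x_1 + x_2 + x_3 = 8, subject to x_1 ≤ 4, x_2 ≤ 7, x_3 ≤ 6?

Without the upper bounds there are C(10,2) = 45 ways to split 8 among 3 variables.
Subtract solutions that violate a single cap (substitute x_i' = x_i − (cap_i+1)): x_1 ≥ 5 gives C(5,2) = 10; x_2 ≥ 8 gives C(2,2) = 1; x_3 ≥ 7 gives C(3,2) = 3. Together 14.
No two caps can be exceeded simultaneously, so the pair terms are all 0.
By inclusion–exclusion the count is 45 − 14 + 0 = 31.

31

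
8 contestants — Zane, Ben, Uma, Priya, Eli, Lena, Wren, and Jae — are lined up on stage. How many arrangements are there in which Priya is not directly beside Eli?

30240

Of the 8! = 40320 arrangements, those with Priya and Eli adjacent number 2 × 7! = 10080 (treat the pair as a block with 2 internal orders).
Complementary counting: 40320 − 10080 = 30240.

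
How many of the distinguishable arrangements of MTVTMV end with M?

With the last slot taken by M, it remains to arrange the other 5 letters (TVTMV).
Those 5 letters have T appearing twice and V appearing twice, giving (5)!/(2!·2!) = 30.

30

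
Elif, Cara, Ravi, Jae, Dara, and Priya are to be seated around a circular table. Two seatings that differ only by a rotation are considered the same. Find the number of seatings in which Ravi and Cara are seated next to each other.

48

Glue Ravi and Cara into a block (2 internal orders). Seating 5 units around a circle gives (4)! arrangements.
So 2 × (4)! = 2 × 24 = 48.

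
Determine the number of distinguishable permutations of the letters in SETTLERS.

Letter multiplicities in SETTLERS: E×2, L×1, R×1, S×2, T×2.
The number of distinct arrangements is 8!/(2!·2!·2!) = 40320/8 = 5040.

5040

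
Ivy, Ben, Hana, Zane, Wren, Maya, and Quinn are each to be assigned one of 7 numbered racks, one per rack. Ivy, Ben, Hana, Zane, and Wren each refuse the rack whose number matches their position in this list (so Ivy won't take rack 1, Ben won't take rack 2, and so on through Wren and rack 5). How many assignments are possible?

2428

Let Aᵢ (for 1 ≤ i ≤ 5) be the placements that put person i in their forbidden rack. Any j of these fix j positions, leaving (7−j)! ways to fill the rest, and there are C(5,j) ways to pick which j.
By inclusion–exclusion, the number of valid placements is Σ_{j=0}^{5} (−1)^j C(5,j)·(7−j)!.
Computing: 5040 − 3600 + 1200 − 240 + 30 − 2 = 2428.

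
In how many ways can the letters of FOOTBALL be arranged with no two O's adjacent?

There are 8!/(2!·2!) = 10080 arrangements of FOOTBALL in total.
Arrangements with the O's together: treat OO as one letter, giving (7)!/(2!) = 2520.
Hence 10080 − 2520 = 7560.

7560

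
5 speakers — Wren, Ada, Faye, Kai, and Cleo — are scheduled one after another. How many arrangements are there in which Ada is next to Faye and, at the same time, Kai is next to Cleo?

Treat {Ada,Faye} as one block (2 orders) and {Kai,Cleo} as another (2 orders).
That leaves 3 units to arrange: 2 × 2 × 3! = 4 × 6 = 24.

24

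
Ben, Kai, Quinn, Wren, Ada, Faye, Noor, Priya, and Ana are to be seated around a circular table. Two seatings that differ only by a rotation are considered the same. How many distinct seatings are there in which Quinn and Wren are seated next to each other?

Glue Quinn and Wren into a block (2 internal orders). Seating 8 units around a circle gives (7)! arrangements.
So 2 × (7)! = 2 × 5040 = 10080.

10080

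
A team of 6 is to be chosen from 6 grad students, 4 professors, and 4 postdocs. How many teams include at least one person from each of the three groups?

Total 6-person selections from all 14: C(14,6) = 3003.
Subtract selections that omit an entire group: no grad students → C(8,6) = 28; no professors → C(10,6) = 210; no postdocs → C(10,6) = 210.
Add back selections omitting two groups (i.e. drawn from a single group): C(6,6) + C(4,6) + C(4,6) = 1.
By inclusion–exclusion: 3003 − 448 + 1 = 2556.

2556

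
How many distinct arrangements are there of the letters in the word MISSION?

Letter multiplicities in MISSION: I×2, M×1, N×1, O×1, S×2.
Dividing 7! = 5040 by 2!·2! = 4 for the repeated letters gives 1260.

1260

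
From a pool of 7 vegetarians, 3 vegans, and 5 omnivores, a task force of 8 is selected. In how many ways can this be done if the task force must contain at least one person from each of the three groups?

5894

Unrestricted: C(15,8) = 6435 ways to pick any 8 of the 15.
Selections missing a whole group: no vegetarians → C(8,8) = 1; no vegans → C(12,8) = 495; no omnivores → C(10,8) = 45.
Add back selections omitting two groups (i.e. drawn from a single group): C(7,8) + C(3,8) + C(5,8) = 0.
By inclusion–exclusion: 6435 − 541 + 0 = 5894.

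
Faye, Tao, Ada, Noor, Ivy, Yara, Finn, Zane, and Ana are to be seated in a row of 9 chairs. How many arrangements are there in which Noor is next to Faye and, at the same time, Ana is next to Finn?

20160

Treat {Noor,Faye} as one block (2 orders) and {Ana,Finn} as another (2 orders).
That leaves 7 units to arrange: 2 × 2 × 7! = 4 × 5040 = 20160.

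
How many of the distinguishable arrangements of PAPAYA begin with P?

20

Fix P in the first position and arrange the remaining 5 letters.
Those 5 letters have A appearing 3 times, giving (5)!/(3!) = 20.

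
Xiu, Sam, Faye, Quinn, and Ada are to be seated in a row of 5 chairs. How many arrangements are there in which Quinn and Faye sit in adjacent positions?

48

Place the 3 others and the Quinn-Faye pair as 4 objects in a line; the pair has 2 internal arrangements.
So the count is 2·(4)! = 48.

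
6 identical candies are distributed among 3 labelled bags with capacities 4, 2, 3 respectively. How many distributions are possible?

9

By stars and bars, unrestricted non-negative solutions to x_1+…+x_3 = 6 number C(6+2,2) = 28.
Subtract solutions that violate a single cap (substitute x_i' = x_i − (cap_i+1)): x_1 ≥ 5 gives C(3,2) = 3; x_2 ≥ 3 gives C(5,2) = 10; x_3 ≥ 4 gives C(4,2) = 6. Together 19.
No two caps can be exceeded simultaneously, so the pair terms are all 0.
By inclusion–exclusion the count is 28 − 19 + 0 = 9.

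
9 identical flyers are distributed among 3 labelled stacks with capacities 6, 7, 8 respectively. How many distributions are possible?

Ignoring the caps, the number of non-negative solutions to x_1+…+x_3 = 9 is C(11,2) = 55.
Subtract solutions that violate a single cap (substitute x_i' = x_i − (cap_i+1)): x_1 ≥ 7 gives C(4,2) = 6; x_2 ≥ 8 gives C(3,2) = 3; x_3 ≥ 9 gives C(2,2) = 1. Together 10.
No two caps can be exceeded simultaneously, so the pair terms are all 0.
By inclusion–exclusion the count is 55 − 10 + 0 = 45.

45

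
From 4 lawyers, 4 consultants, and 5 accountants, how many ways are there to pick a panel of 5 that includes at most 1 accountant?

406

Split by how many accountants are chosen (0 through 1).
Sum: C(5,0)·C(8,5) + C(5,1)·C(8,4) = 56 + 350 = 406.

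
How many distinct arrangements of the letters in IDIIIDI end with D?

6

Fix D in the last position and arrange the remaining 6 letters.
Those 6 letters have I appearing 5 times, giving (6)!/(5!) = 6.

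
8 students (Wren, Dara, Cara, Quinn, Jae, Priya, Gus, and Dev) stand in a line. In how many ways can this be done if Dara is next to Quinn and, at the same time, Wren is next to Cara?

Treat {Dara,Quinn} as one block (2 orders) and {Wren,Cara} as another (2 orders).
That leaves 6 units to arrange: 2 × 2 × 6! = 4 × 720 = 2880.

2880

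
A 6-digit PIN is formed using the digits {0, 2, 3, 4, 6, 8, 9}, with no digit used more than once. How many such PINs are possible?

Choose and order 6 of the 7 symbols: the first digit has 7 options, the next 6, and so on down to 2.
That product is 7 × 6 × 5 × 4 × 3 × 2 = 5040.

5040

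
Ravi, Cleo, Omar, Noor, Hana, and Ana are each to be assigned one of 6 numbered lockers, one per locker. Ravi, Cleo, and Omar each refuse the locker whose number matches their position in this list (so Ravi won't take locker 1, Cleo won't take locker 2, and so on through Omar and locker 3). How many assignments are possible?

426

Let Aᵢ (for i ∈ {1, 2, 3}) be the placements that put person i in their forbidden locker. Any j of these fix j positions, leaving (6−j)! ways to fill the rest, and there are C(3,j) ways to pick which j.
By inclusion–exclusion, the number of valid placements is Σ_{j=0}^{3} (−1)^j C(3,j)·(6−j)!.
Computing: 720 − 360 + 72 − 6 = 426.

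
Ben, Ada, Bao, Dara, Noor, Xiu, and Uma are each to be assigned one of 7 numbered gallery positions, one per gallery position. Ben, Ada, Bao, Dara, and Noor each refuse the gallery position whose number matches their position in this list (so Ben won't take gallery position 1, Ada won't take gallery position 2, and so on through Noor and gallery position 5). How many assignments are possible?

Let Aᵢ (for 1 ≤ i ≤ 5) be the placements that put person i in their forbidden gallery position. Any j of these fix j positions, leaving (7−j)! ways to fill the rest, and there are C(5,j) ways to pick which j.
By inclusion–exclusion, the number of valid placements is Σ_{j=0}^{5} (−1)^j C(5,j)·(7−j)!.
Computing: 5040 − 3600 + 1200 − 240 + 30 − 2 = 2428.

2428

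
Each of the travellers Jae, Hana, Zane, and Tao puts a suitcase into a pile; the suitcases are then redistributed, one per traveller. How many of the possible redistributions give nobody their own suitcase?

9

Count assignments avoiding every fixed point. For any j of the 4 travellers fixed to their own suitcase, the other 4−j can be arranged in (4−j)! ways.
By inclusion–exclusion this is Σ_{j=0}^{4} (−1)^j C(4,j)·(4−j)!.
Computing: 24 − 24 + 12 − 4 + 1 = 9.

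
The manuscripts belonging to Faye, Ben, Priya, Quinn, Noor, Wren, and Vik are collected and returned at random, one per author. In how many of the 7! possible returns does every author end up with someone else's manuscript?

1854

Let Aᵢ be the assignments in which author i gets their own manuscript. We want the size of the complement of A₁∪…∪A_7.
By inclusion–exclusion this is Σ_{j=0}^{7} (−1)^j C(7,j)·(7−j)!.
Computing: 5040 − 5040 + 2520 − 840 + 210 − 42 + 7 − 1 = 1854.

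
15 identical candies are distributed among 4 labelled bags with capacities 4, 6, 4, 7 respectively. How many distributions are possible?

76

Without the upper bounds there are C(18,3) = 816 ways to split 15 among 4 bags.
Subtract solutions that violate a single cap (substitute x_i' = x_i − (cap_i+1)): x_1 ≥ 5 gives C(13,3) = 286; x_2 ≥ 7 gives C(11,3) = 165; x_3 ≥ 5 gives C(13,3) = 286; x_4 ≥ 8 gives C(10,3) = 120. Together 857.
Add back pairs where two caps are both exceeded: 20 + 56 + 10 + 20 + 1 + 10 = 117.
By inclusion–exclusion the count is 816 − 857 + 117 = 76.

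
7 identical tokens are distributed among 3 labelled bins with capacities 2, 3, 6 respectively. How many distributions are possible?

Without the upper bounds there are C(9,2) = 36 ways to split 7 among 3 bins.
Subtract solutions that violate a single cap (substitute x_i' = x_i − (cap_i+1)): x_1 ≥ 3 gives C(6,2) = 15; x_2 ≥ 4 gives C(5,2) = 10; x_3 ≥ 7 gives C(2,2) = 1. Together 26.
Add back pairs where two caps are both exceeded: 1 + 0 + 0 = 1.
By inclusion–exclusion the count is 36 − 26 + 1 = 11.

11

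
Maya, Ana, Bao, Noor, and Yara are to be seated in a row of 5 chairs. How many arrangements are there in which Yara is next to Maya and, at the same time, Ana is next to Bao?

Treat {Yara,Maya} as one block (2 orders) and {Ana,Bao} as another (2 orders).
That leaves 3 units to arrange: 2 × 2 × 3! = 4 × 6 = 24.

24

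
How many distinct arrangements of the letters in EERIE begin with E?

With the first slot taken by E, it remains to arrange the other 4 letters (ERIE).
Those 4 letters have E appearing twice, giving (4)!/(2!) = 12.

12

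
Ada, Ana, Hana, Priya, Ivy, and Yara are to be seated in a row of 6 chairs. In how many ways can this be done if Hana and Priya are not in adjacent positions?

There are 6! = 720 arrangements in all. If Hana and Priya are adjacent, merging them into one block gives 2·(5)! = 240 arrangements.
Complementary counting: 720 − 240 = 480.

480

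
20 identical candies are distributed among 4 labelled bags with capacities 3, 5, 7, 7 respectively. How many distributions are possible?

Without the upper bounds there are C(23,3) = 1771 ways to split 20 among 4 bags.
Subtract solutions that violate a single cap (substitute x_i' = x_i − (cap_i+1)): x_1 ≥ 4 gives C(19,3) = 969; x_2 ≥ 6 gives C(17,3) = 680; x_3 ≥ 8 gives C(15,3) = 455; x_4 ≥ 8 gives C(15,3) = 455. Together 2559.
Add back pairs where two caps are both exceeded: 286 + 165 + 165 + 84 + 84 + 35 = 819.
Subtract triples: 10 + 10 + 1 + 0 = 21.
By inclusion–exclusion the count is 1771 − 2559 + 819 − 21 = 10.

10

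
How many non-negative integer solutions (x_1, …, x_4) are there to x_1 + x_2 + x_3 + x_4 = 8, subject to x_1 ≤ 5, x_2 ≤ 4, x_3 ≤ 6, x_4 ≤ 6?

Without the upper bounds there are C(11,3) = 165 ways to split 8 among 4 variables.
Subtract solutions that violate a single cap (substitute x_i' = x_i − (cap_i+1)): x_1 ≥ 6 gives C(5,3) = 10; x_2 ≥ 5 gives C(6,3) = 20; x_3 ≥ 7 gives C(4,3) = 4; x_4 ≥ 7 gives C(4,3) = 4. Together 38.
No two caps can be exceeded simultaneously, so the pair terms are all 0.
By inclusion–exclusion the count is 165 − 38 + 0 = 127.

127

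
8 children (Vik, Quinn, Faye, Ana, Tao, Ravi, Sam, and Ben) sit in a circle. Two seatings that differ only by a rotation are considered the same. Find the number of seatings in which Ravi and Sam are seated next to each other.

1440

Glue Ravi and Sam into a block (2 internal orders). Seating 7 units around a circle gives (6)! arrangements.
So 2 × (6)! = 2 × 720 = 1440.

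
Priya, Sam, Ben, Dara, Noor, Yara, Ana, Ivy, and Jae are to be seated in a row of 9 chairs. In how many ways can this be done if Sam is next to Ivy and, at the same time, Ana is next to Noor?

Treat {Sam,Ivy} as one block (2 orders) and {Ana,Noor} as another (2 orders).
That leaves 7 units to arrange: 2 × 2 × 7! = 4 × 5040 = 20160.

20160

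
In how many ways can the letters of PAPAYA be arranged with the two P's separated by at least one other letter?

40

Total arrangements of PAPAYA: 6!/(3!·2!) = 60.
If the two P's are adjacent, glue them into one block, leaving 5 items to arrange: (5)!/(3!) = 20 ways.
Hence 60 − 20 = 40.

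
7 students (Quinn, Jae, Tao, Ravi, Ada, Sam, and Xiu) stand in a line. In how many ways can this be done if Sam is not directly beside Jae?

Of the 7! = 5040 arrangements, those with Sam and Jae adjacent number 2 × 6! = 1440 (treat the pair as a block with 2 internal orders).
So 5040 − 1440 = 3600 arrangements keep them apart.

3600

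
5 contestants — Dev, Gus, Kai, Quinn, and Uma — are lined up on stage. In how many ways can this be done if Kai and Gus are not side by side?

There are 5! = 120 arrangements in all. If Kai and Gus are adjacent, merging them into one block gives 2·(4)! = 48 arrangements.
Complementary counting: 120 − 48 = 72.

72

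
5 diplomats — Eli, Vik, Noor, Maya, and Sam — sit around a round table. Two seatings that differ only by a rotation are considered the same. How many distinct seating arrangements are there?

24

Fix one person's seat to break rotational symmetry; the remaining 4 people can be arranged in (4)! = 24 ways.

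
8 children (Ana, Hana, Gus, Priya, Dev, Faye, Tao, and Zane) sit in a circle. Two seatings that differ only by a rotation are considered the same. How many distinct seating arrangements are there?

5040

Around a circle, 8 distinct people have 8!/8 = (7)! = 5040 rotationally distinct seatings.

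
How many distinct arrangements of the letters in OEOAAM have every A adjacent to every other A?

60

Treat the 2 copies of A as a single block. The multiset to arrange is then {AA, E, M, O, O}, 5 items in all.
That gives (5)!/(2!) = 60 arrangements.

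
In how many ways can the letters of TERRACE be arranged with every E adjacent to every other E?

Treat the 2 copies of E as a single block. The multiset to arrange is then {EE, A, C, R, R, T}, 6 items in all.
That gives (6)!/(2!) = 360 arrangements.

360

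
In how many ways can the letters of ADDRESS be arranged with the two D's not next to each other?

900

Total arrangements of ADDRESS: 7!/(2!·2!) = 1260.
If the two D's are adjacent, glue them into one block, leaving 6 items to arrange: (6)!/(2!) = 360 ways.
Hence 1260 − 360 = 900.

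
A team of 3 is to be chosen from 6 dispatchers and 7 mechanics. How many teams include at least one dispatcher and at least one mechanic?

231

Unrestricted: C(13,3) = 286 ways to pick any 3 of the 13.
Selections missing a whole group: no dispatchers → C(7,3) = 35; no mechanics → C(6,3) = 20.
Both groups omitted at once is impossible, so 286 − 55 = 231.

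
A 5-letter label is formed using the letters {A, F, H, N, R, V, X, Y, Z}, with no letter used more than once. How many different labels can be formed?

15120

Choose and order 5 of the 9 symbols: the first letter has 9 options, the next 8, and so on down to 5.
9 × 8 × 7 × 6 × 5 = 15120.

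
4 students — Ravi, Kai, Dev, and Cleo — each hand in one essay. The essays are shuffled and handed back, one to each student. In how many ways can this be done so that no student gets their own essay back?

This is the derangement count D_4: permutations of 4 items with no fixed point.
By inclusion–exclusion this is Σ_{j=0}^{4} (−1)^j C(4,j)·(4−j)!.
Computing: 24 − 24 + 12 − 4 + 1 = 9.

9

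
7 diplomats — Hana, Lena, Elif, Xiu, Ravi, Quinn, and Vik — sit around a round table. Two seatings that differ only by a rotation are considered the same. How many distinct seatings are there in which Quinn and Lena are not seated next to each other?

480

All circular seatings of 7 people number (6)! = 720.
Those with Quinn next to Lena: fuse the pair into one unit and seat 6 units around a circle — 2·(5)! = 240.
Subtracting, 720 − 240 = 480.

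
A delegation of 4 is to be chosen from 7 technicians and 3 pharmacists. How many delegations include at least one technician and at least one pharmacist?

With no constraint there are C(10,4) = 210 possible selections.
Selections missing a whole group: no technicians → C(3,4) = 0; no pharmacists → C(7,4) = 35.
Both groups omitted at once is impossible, so 210 − 35 = 175.

175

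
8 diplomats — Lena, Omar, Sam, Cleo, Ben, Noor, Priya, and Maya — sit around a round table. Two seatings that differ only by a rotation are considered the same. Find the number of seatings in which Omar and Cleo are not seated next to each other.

All circular seatings of 8 people number (7)! = 5040.
Those with Omar next to Cleo: fuse the pair into one unit and seat 7 units around a circle — 2·(6)! = 1440.
Subtracting, 5040 − 1440 = 3600.

3600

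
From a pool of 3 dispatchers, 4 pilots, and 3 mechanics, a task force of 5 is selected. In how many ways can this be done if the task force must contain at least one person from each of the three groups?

With no constraint there are C(10,5) = 252 possible selections.
Subtract selections that omit an entire group: no dispatchers → C(7,5) = 21; no pilots → C(6,5) = 6; no mechanics → C(7,5) = 21.
Add back selections omitting two groups (i.e. drawn from a single group): C(3,5) + C(4,5) + C(3,5) = 0.
By inclusion–exclusion: 252 − 48 + 0 = 204.

204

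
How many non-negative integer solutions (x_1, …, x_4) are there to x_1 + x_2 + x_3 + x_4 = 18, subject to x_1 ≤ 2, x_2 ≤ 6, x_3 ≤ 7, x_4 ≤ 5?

Without the upper bounds there are C(21,3) = 1330 ways to split 18 among 4 variables.
Subtract solutions that violate a single cap (substitute x_i' = x_i − (cap_i+1)): x_1 ≥ 3 gives C(18,3) = 816; x_2 ≥ 7 gives C(14,3) = 364; x_3 ≥ 8 gives C(13,3) = 286; x_4 ≥ 6 gives C(15,3) = 455. Together 1921.
Add back pairs where two caps are both exceeded: 165 + 120 + 220 + 20 + 56 + 35 = 616.
Subtract triples: 1 + 10 + 4 + 0 = 15.
By inclusion–exclusion the count is 1330 − 1921 + 616 − 15 = 10.

10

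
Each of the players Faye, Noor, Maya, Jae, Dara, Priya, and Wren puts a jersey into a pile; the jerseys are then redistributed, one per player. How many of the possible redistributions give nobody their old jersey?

Count assignments avoiding every fixed point. For any j of the 7 players fixed to their old jersey, the other 7−j can be arranged in (7−j)! ways.
By inclusion–exclusion this is Σ_{j=0}^{7} (−1)^j C(7,j)·(7−j)!.
Computing: 5040 − 5040 + 2520 − 840 + 210 − 42 + 7 − 1 = 1854.

1854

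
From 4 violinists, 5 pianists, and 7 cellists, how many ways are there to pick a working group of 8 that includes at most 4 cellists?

Split by how many cellists are chosen (0 through 4).
Sum: C(7,0)·C(9,8) + C(7,1)·C(9,7) + C(7,2)·C(9,6) + C(7,3)·C(9,5) + C(7,4)·C(9,4) = 9 + 252 + 1764 + 4410 + 4410 = 10845.

10845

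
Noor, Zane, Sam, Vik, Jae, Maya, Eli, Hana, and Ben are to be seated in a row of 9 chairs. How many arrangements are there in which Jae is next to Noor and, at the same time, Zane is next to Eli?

Treat {Jae,Noor} as one block (2 orders) and {Zane,Eli} as another (2 orders).
That leaves 7 units to arrange: 2 × 2 × 7! = 4 × 5040 = 20160.

20160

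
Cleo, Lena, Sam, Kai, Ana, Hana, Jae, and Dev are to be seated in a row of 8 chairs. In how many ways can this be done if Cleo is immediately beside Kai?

Place the 6 others and the Cleo-Kai pair as 7 objects in a line; the pair has 2 internal arrangements.
That gives 2 × 7! = 2 × 5040 = 10080.

10080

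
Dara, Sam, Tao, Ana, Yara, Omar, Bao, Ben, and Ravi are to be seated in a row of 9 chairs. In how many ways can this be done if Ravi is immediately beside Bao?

80640

Glue Ravi and Bao into one block (2 internal orders), leaving 8 units to arrange in a row.
That gives 2 × 8! = 2 × 40320 = 80640.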